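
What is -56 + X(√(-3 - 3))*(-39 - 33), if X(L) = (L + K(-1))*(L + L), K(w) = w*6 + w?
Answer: 808 + 1008*I*√6 ≈ 808.0 + 2469.1*I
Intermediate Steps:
K(w) = 7*w (K(w) = 6*w + w = 7*w)
X(L) = 2*L*(-7 + L) (X(L) = (L + 7*(-1))*(L + L) = (L - 7)*(2*L) = (-7 + L)*(2*L) = 2*L*(-7 + L))
-56 + X(√(-3 - 3))*(-39 - 33) = -56 + (2*√(-3 - 3)*(-7 + √(-3 - 3)))*(-39 - 33) = -56 + (2*√(-6)*(-7 + √(-6)))*(-72) = -56 + (2*(I*√6)*(-7 + I*√6))*(-72) = -56 + (2*I*√6*(-7 + I*√6))*(-72) = -56 - 144*I*√6*(-7 + I*√6)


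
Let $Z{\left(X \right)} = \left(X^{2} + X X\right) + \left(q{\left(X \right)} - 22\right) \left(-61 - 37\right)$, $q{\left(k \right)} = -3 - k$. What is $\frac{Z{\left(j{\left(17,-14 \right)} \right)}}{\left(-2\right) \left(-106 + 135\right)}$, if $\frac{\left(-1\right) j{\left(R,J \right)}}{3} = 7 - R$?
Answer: $- \frac{3595}{29} \approx -123.97$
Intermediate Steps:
$j{\left(R,J \right)} = -21 + 3 R$ ($j{\left(R,J \right)} = - 3 \left(7 - R\right) = -21 + 3 R$)
$Z{\left(X \right)} = 2450 + 2 X^{2} + 98 X$ ($Z{\left(X \right)} = \left(X^{2} + X X\right) + \left(\left(-3 - X\right) - 22\right) \left(-61 - 37\right) = \left(X^{2} + X^{2}\right) + \left(-25 - X\right) \left(-98\right) = 2 X^{2} + \left(2450 + 98 X\right) = 2450 + 2 X^{2} + 98 X$)
$\frac{Z{\left(j{\left(17,-14 \right)} \right)}}{\left(-2\right) \left(-106 + 135\right)} = \frac{2450 + 2 \left(-21 + 3 \cdot 17\right)^{2} + 98 \left(-21 + 3 \cdot 17\right)}{\left(-2\right) \left(-106 + 135\right)} = \frac{2450 + 2 \left(-21 + 51\right)^{2} + 98 \left(-21 + 51\right)}{\left(-2\right) 29} = \frac{2450 + 2 \cdot 30^{2} + 98 \cdot 30}{-58} = \left(2450 + 2 \cdot 900 + 2940\right) \left(- \frac{1}{58}\right) = \left(2450 + 1800 + 2940\right) \left(- \frac{1}{58}\right) = 7190 \left(- \frac{1}{58}\right) = - \frac{3595}{29}$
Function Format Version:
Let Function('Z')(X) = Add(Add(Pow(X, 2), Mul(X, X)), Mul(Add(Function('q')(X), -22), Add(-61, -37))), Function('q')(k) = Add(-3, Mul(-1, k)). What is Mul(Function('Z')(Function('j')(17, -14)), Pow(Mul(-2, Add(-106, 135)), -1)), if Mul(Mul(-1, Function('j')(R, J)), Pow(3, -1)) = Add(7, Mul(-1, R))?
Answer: Rational(-3595, 29) ≈ -123.97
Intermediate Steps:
Function('j')(R, J) = Add(-21, Mul(3, R)) (Function('j')(R, J) = Mul(-3, Add(7, Mul(-1, R))) = Add(-21, Mul(3, R)))
Function('Z')(X) = Add(2450, Mul(2, Pow(X, 2)), Mul(98, X)) (Function('Z')(X) = Add(Add(Pow(X, 2), Mul(X, X)), Mul(Add(Add(-3, Mul(-1, X)), -22), Add(-61, -37))) = Add(Add(Pow(X, 2), Pow(X, 2)), Mul(Add(-25, Mul(-1, X)), -98)) = Add(Mul(2, Pow(X, 2)), Add(2450, Mul(98, X))) = Add(2450, Mul(2, Pow(X, 2)), Mul(98, X)))
Mul(Function('Z')(Function('j')(17, -14)), Pow(Mul(-2, Add(-106, 135)), -1)) = Mul(Add(2450, Mul(2, Pow(Add(-21, Mul(3, 17)), 2)), Mul(98, Add(-21, Mul(3, 17)))), Pow(Mul(-2, Add(-106, 135)), -1)) = Mul(Add(2450, Mul(2, Pow(Add(-21, 51), 2)), Mul(98, Add(-21, 51))), Pow(Mul(-2, 29), -1)) = Mul(Add(2450, Mul(2, Pow(30, 2)), Mul(98, 30)), Pow(-58, -1)) = Mul(Add(2450, Mul(2, 900), 2940), Rational(-1, 58)) = Mul(Add(2450, 1800, 2940), Rational(-1, 58)) = Mul(7190, Rational(-1, 58)) = Rational(-3595, 29)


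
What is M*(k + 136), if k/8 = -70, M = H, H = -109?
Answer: 46216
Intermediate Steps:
M = -109
k = -560 (k = 8*(-70) = -560)
M*(k + 136) = -109*(-560 + 136) = -109*(-424) = 46216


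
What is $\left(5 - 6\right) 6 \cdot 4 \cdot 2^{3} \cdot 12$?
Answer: $-2304$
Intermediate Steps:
$\left(5 - 6\right) 6 \cdot 4 \cdot 2^{3} \cdot 12 = \left(5 - 6\right) 6 \cdot 4 \cdot 8 \cdot 12 = \left(-1\right) 6 \cdot 4 \cdot 8 \cdot 12 = \left(-6\right) 4 \cdot 8 \cdot 12 = \left(-24\right) 8 \cdot 12 = \left(-192\right) 12 = -2304$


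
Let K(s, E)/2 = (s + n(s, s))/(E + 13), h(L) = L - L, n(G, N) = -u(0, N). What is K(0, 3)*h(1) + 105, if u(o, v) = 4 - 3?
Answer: 105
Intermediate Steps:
u(o, v) = 1
n(G, N) = -1 (n(G, N) = -1*1 = -1)
h(L) = 0
K(s, E) = 2*(-1 + s)/(13 + E) (K(s, E) = 2*((s - 1)/(E + 13)) = 2*((-1 + s)/(13 + E)) = 2*(-1 + s)/(13 + E))
K(0, 3)*h(1) + 105 = (2*(-1 + 0)/(13 + 3))*0 + 105 = (2*(-1)/16)*0 + 105 = (2*(1/16)*(-1))*0 + 105 = -⅛*0 + 105 = 0 + 105 = 105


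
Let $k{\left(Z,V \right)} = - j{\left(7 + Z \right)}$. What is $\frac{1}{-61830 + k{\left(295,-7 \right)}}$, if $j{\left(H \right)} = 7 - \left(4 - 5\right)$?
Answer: $- \frac{1}{61838} \approx -1.6171 \cdot 10^{-5}$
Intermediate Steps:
$j{\left(H \right)} = 8$ ($j{\left(H \right)} = 7 - \left(4 - 5\right) = 7 - -1 = 7 + 1 = 8$)
$k{\left(Z,V \right)} = -8$ ($k{\left(Z,V \right)} = \left(-1\right) 8 = -8$)
$\frac{1}{-61830 + k{\left(295,-7 \right)}} = \frac{1}{-61830 - 8} = \frac{1}{-61838} = - \frac{1}{61838}$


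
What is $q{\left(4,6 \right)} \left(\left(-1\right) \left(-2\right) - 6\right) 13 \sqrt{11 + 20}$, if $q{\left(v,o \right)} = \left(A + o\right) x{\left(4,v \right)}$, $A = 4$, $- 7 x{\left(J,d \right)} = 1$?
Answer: $\frac{520 \sqrt{31}}{7} \approx 413.61$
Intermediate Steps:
$x{\left(J,d \right)} = - \frac{1}{7}$ ($x{\left(J,d \right)} = \left(- \frac{1}{7}\right) 1 = - \frac{1}{7}$)
$q{\left(v,o \right)} = - \frac{4}{7} - \frac{o}{7}$ ($q{\left(v,o \right)} = \left(4 + o\right) \left(- \frac{1}{7}\right) = - \frac{4}{7} - \frac{o}{7}$)
$q{\left(4,6 \right)} \left(\left(-1\right) \left(-2\right) - 6\right) 13 \sqrt{11 + 20} = \left(- \frac{4}{7} - \frac{6}{7}\right) \left(\left(-1\right) \left(-2\right) - 6\right) 13 \sqrt{11 + 20} = \left(- \frac{4}{7} - \frac{6}{7}\right) \left(2 - 6\right) 13 \sqrt{31} = - \frac{10 \left(\left(-4\right) 13\right)}{7} \sqrt{31} = \left(- \frac{10}{7}\right) \left(-52\right) \sqrt{31} = \frac{520 \sqrt{31}}{7}$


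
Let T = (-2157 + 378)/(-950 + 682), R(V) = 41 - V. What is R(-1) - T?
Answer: 9477/268 ≈ 35.362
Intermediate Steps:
T = 1779/268 (T = -1779/(-268) = -1779*(-1/268) = 1779/268 ≈ 6.6381)
R(-1) - T = (41 - 1*(-1)) - 1*1779/268 = (41 + 1) - 1779/268 = 42 - 1779/268 = 9477/268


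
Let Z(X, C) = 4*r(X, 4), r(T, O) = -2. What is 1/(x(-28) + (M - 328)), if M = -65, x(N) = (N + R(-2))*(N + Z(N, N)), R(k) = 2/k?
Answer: 1/651 ≈ 0.0015361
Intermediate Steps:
Z(X, C) = -8 (Z(X, C) = 4*(-2) = -8)
x(N) = (-1 + N)*(-8 + N) (x(N) = (N + 2/(-2))*(N - 8) = (N + 2*(-1/2))*(-8 + N) = (N - 1)*(-8 + N) = (-1 + N)*(-8 + N))
1/(x(-28) + (M - 328)) = 1/((8 + (-28)**2 - 9*(-28)) + (-65 - 328)) = 1/((8 + 784 + 252) - 393) = 1/(1044 - 393) = 1/651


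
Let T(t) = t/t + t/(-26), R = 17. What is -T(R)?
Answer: -9/26 ≈ -0.34615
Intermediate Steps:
T(t) = 1 - t/26 (T(t) = 1 + t*(-1/26) = 1 - t/26)
-T(R) = -(1 - 1/26*17) = -(1 - 17/26) = -1*9/26 = -9/26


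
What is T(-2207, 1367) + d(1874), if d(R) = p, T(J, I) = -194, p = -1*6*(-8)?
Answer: -146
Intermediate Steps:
p = 48 (p = -6*(-8) = 48)
d(R) = 48
T(-2207, 1367) + d(1874) = -194 + 48 = -146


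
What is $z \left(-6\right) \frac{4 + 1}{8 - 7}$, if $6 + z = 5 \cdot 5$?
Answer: $-570$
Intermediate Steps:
$z = 19$ ($z = -6 + 5 \cdot 5 = -6 + 25 = 19$)
$z \left(-6\right) \frac{4 + 1}{8 - 7} = 19 \left(-6\right) \frac{4 + 1}{8 - 7} = - 114 \cdot \frac{5}{1} = - 114 \cdot 5 \cdot 1 = \left(-114\right) 5 = -570$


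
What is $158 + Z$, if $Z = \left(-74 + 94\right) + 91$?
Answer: $269$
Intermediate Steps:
$Z = 111$ ($Z = 20 + 91 = 111$)
$158 + Z = 158 + 111 = 269$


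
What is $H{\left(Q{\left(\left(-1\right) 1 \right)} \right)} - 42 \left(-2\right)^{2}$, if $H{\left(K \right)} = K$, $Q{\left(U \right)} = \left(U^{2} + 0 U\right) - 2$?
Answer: $-169$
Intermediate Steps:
$Q{\left(U \right)} = -2 + U^{2}$ ($Q{\left(U \right)} = \left(U^{2} + 0\right) - 2 = U^{2} - 2 = -2 + U^{2}$)
$H{\left(Q{\left(\left(-1\right) 1 \right)} \right)} - 42 \left(-2\right)^{2} = \left(-2 + \left(\left(-1\right) 1\right)^{2}\right) - 42 \left(-2\right)^{2} = \left(-2 + \left(-1\right)^{2}\right) - 168 = \left(-2 + 1\right) - 168 = -1 - 168 = -169$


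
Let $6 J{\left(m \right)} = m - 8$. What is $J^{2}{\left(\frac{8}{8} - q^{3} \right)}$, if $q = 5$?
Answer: $484$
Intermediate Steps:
$J{\left(m \right)} = - \frac{4}{3} + \frac{m}{6}$ ($J{\left(m \right)} = \frac{m - 8}{6} = \frac{-8 + m}{6} = - \frac{4}{3} + \frac{m}{6}$)
$J^{2}{\left(\frac{8}{8} - q^{3} \right)} = \left(- \frac{4}{3} + \frac{\frac{8}{8} - 5^{3}}{6}\right)^{2} = \left(- \frac{4}{3} + \frac{8 \cdot \frac{1}{8} - 125}{6}\right)^{2} = \left(- \frac{4}{3} + \frac{1 - 125}{6}\right)^{2} = \left(- \frac{4}{3} + \frac{1}{6} \left(-124\right)\right)^{2} = \left(- \frac{4}{3} - \frac{62}{3}\right)^{2} = \left(-22\right)^{2} = 484$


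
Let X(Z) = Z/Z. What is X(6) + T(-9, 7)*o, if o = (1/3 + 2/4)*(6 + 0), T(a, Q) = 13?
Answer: 66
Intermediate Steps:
X(Z) = 1
o = 5 (o = (1*(⅓) + 2*(¼))*6 = (⅓ + ½)*6 = (⅚)*6 = 5)
X(6) + T(-9, 7)*o = 1 + 13*5 = 1 + 65 = 66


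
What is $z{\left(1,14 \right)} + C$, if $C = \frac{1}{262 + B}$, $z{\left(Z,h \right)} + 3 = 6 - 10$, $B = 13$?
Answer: $- \frac{1924}{275} \approx -6.9964$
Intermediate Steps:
$z{\left(Z,h \right)} = -7$ ($z{\left(Z,h \right)} = -3 + \left(6 - 10\right) = -3 - 4 = -7$)
$C = \frac{1}{275}$ ($C = \frac{1}{262 + 13} = \frac{1}{275} \approx 0.0036364$)
$z{\left(1,14 \right)} + C = -7 + \frac{1}{275} = - \frac{1924}{275}$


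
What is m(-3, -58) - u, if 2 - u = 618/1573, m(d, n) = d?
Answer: -7247/1573 ≈ -4.6071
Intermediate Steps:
u = 2528/1573 (u = 2 - 618/1573 = 2528/1573 ≈ 1.6071)
m(-3, -58) - u = -3 - 1*2528/1573 = -3 - 2528/1573 = -7247/1573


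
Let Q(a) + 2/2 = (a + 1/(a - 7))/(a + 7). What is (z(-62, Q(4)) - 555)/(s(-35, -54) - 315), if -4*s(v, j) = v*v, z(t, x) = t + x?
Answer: 7412/7455 ≈ 0.99423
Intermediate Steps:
Q(a) = -1 + (a + 1/(-7 + a))/(7 + a) (Q(a) = -1 + (a + 1/(a - 7))/(a + 7) = -1 + (a + 1/(-7 + a))/(7 + a))
s(v, j) = -v**2/4 (s(v, j) = -v*v/4 = -v**2/4)
(z(-62, Q(4)) - 555)/(s(-35, -54) - 315) = ((-62 + (50 - 7*4)/(-49 + 4**2)) - 555)/(-1/4*(-35)**2 - 315) = ((-62 + (50 - 28)/(-49 + 16)) - 555)/(-1/4*1225 - 315) = ((-62 + 22/(-33)) - 555)/(-1225/4 - 315) = ((-62 - 1/33*22) - 555)/(-2485/4) = ((-62 - 2/3) - 555)*(-4/2485) = (-188/3 - 555)*(-4/2485) = -1853/3*(-4/2485) = 7412/7455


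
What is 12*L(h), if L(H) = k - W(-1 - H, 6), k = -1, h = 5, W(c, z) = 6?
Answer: -84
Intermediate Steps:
L(H) = -7 (L(H) = -1 - 1*6 = -1 - 6 = -7)
12*L(h) = 12*(-7) = -84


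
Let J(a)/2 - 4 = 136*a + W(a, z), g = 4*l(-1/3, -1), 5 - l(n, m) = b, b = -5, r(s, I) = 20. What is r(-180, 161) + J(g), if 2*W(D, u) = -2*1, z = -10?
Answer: 10906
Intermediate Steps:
l(n, m) = 10 (l(n, m) = 5 - 1*(-5) = 5 + 5 = 10)
W(D, u) = -1 (W(D, u) = (-2*1)/2 = (½)*(-2) = -1)
g = 40 (g = 4*10 = 40)
J(a) = 6 + 272*a (J(a) = 8 + 2*(136*a - 1) = 8 + 2*(-1 + 136*a) = 8 + (-2 + 272*a) = 6 + 272*a)
r(-180, 161) + J(g) = 20 + (6 + 272*40) = 20 + (6 + 10880) = 20 + 10886 = 10906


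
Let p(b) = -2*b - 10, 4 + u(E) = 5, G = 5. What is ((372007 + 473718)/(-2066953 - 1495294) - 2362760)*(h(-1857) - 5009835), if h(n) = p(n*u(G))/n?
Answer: 78303140768941277481055/6615092679 ≈ 1.1837e+13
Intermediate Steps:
u(E) = 1 (u(E) = -4 + 5 = 1)
p(b) = -10 - 2*b
h(n) = (-10 - 2*n)/n
((372007 + 473718)/(-2066953 - 1495294) - 2362760)*(h(-1857) - 5009835) = ((372007 + 473718)/(-2066953 - 1495294) - 2362760)*((-2 - 10/(-1857)) - 5009835) = (845725/(-3562247) - 2362760)*((-2 - 10*(-1/1857)) - 5009835) = (845725*(-1/3562247) - 2362760)*((-2 + 10/1857) - 5009835) = (-845725/3562247 - 2362760)*(-3704/1857 - 5009835) = -8416735567445/3562247*(-9303267299/1857) = 78303140768941277481055/6615092679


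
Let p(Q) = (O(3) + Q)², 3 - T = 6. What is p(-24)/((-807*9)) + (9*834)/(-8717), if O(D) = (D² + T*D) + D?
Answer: -6484475/7034619 ≈ -0.92179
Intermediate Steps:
T = -3 (T = 3 - 1*6 = 3 - 6 = -3)
O(D) = D² - 2*D (O(D) = (D² - 3*D) + D = D² - 2*D)
p(Q) = (3 + Q)² (p(Q) = (3*(-2 + 3) + Q)² = (3*1 + Q)² = (3 + Q)²)
p(-24)/((-807*9)) + (9*834)/(-8717) = (3 - 24)²/((-807*9)) + (9*834)/(-8717) = (-21)²/(-7263) + 7506*(-1/8717) = 441*(-1/7263) - 7506/8717 = -49/807 - 7506/8717 = -6484475/7034619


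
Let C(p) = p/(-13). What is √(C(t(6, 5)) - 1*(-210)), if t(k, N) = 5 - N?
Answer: √210 ≈ 14.491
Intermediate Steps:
C(p) = -p/13 (C(p) = p*(-1/13) = -p/13)
√(C(t(6, 5)) - 1*(-210)) = √(-(5 - 1*5)/13 - 1*(-210)) = √(-(5 - 5)/13 + 210) = √(-1/13*0 + 210) = √(0 + 210) = √210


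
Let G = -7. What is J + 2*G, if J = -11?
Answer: -25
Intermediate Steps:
J + 2*G = -11 + 2*(-7) = -11 - 14 = -25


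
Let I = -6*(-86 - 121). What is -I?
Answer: -1242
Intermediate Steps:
I = 1242 (I = -6*(-207) = 1242)
-I = -1*1242 = -1242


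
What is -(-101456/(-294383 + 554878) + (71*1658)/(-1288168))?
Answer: 80678661509/167780661580 ≈ 0.48086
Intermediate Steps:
-(-101456/(-294383 + 554878) + (71*1658)/(-1288168)) = -(-101456/260495 + 117718*(-1/1288168)) = -(-101456*1/260495 - 58859/644084) = -(-101456/260495 - 58859/644084) = -1*(-80678661509/167780661580) = 80678661509/167780661580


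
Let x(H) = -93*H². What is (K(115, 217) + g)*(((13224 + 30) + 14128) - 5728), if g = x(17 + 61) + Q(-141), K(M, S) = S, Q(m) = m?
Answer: -12250447344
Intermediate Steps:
g = -565953 (g = -93*(17 + 61)² - 141 = -93*78² - 141 = -93*6084 - 141 = -565812 - 141 = -565953)
(K(115, 217) + g)*(((13224 + 30) + 14128) - 5728) = (217 - 565953)*(((13224 + 30) + 14128) - 5728) = -565736*((13254 + 14128) - 5728) = -565736*(27382 - 5728) = -565736*21654 = -12250447344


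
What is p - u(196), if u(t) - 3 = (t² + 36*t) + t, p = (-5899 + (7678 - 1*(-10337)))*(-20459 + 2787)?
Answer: -214159623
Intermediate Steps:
p = -214113952 (p = (-5899 + (7678 + 10337))*(-17672) = (-5899 + 18015)*(-17672) = 12116*(-17672) = -214113952)
u(t) = 3 + t² + 37*t (u(t) = 3 + ((t² + 36*t) + t) = 3 + (t² + 37*t) = 3 + t² + 37*t)
p - u(196) = -214113952 - (3 + 196² + 37*196) = -214113952 - (3 + 38416 + 7252) = -214113952 - 1*45671 = -214113952 - 45671 = -214159623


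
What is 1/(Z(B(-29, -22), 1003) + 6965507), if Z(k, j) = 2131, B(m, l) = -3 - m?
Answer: 1/6967638 ≈ 1.4352e-7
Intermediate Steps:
1/(Z(B(-29, -22), 1003) + 6965507) = 1/(2131 + 6965507) = 1/6967638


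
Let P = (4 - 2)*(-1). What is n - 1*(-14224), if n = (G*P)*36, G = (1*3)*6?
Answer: 12928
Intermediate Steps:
P = -2 (P = 2*(-1) = -2)
G = 18 (G = 3*6 = 18)
n = -1296 (n = (18*(-2))*36 = -36*36 = -1296)
n - 1*(-14224) = -1296 - 1*(-14224) = -1296 + 14224 = 12928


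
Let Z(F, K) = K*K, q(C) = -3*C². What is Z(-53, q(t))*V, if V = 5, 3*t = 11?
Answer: 73205/9 ≈ 8133.9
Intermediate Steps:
t = 11/3 (t = (⅓)*11 = 11/3 ≈ 3.6667)
Z(F, K) = K²
Z(-53, q(t))*V = (-3*(11/3)²)²*5 = (-3*121/9)²*5 = (-121/3)²*5 = (14641/9)*5 = 73205/9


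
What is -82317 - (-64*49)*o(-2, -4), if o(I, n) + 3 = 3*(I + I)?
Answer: -129357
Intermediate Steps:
o(I, n) = -3 + 6*I (o(I, n) = -3 + 3*(I + I) = -3 + 3*(2*I) = -3 + 6*I)
-82317 - (-64*49)*o(-2, -4) = -82317 - (-64*49)*(-3 + 6*(-2)) = -82317 - (-3136)*(-3 - 12) = -82317 - (-3136)*(-15) = -82317 - 1*47040 = -82317 - 47040 = -129357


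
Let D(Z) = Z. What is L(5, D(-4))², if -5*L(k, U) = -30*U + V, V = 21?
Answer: 19881/25 ≈ 795.24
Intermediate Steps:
L(k, U) = -21/5 + 6*U (L(k, U) = -(-30*U + 21)/5 = -(21 - 30*U)/5 = -21/5 + 6*U)
L(5, D(-4))² = (-21/5 + 6*(-4))² = (-21/5 - 24)² = (-141/5)² = 19881/25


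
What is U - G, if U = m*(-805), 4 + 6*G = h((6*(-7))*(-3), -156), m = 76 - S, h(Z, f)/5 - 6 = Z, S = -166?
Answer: -584758/3 ≈ -1.9492e+5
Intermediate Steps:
h(Z, f) = 30 + 5*Z
m = 242 (m = 76 - 1*(-166) = 76 + 166 = 242)
G = 328/3 (G = -⅔ + (30 + 5*((6*(-7))*(-3)))/6 = -⅔ + (30 + 5*(-42*(-3)))/6 = -⅔ + (30 + 5*126)/6 = -⅔ + (30 + 630)/6 = -⅔ + (⅙)*660 = -⅔ + 110 = 328/3 ≈ 109.33)
U = -194810 (U = 242*(-805) = -194810)
U - G = -194810 - 1*328/3 = -194810 - 328/3 = -584758/3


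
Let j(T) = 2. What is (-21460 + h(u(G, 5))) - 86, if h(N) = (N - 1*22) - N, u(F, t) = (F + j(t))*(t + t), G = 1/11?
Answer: -21568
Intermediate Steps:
G = 1/11 ≈ 0.090909
u(F, t) = 2*t*(2 + F) (u(F, t) = (F + 2)*(t + t) = (2 + F)*(2*t) = 2*t*(2 + F))
h(N) = -22 (h(N) = (N - 22) - N = (-22 + N) - N = -22)
(-21460 + h(u(G, 5))) - 86 = (-21460 - 22) - 86 = -21482 - 86 = -21568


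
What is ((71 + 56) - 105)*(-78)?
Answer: -1716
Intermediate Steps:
((71 + 56) - 105)*(-78) = (127 - 105)*(-78) = 22*(-78) = -1716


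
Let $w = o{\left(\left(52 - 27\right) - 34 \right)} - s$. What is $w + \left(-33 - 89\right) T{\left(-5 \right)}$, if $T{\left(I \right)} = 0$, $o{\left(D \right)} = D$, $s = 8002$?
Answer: $-8011$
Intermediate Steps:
$w = -8011$ ($w = \left(\left(52 - 27\right) - 34\right) - 8002 = \left(25 - 34\right) - 8002 = -9 - 8002 = -8011$)
$w + \left(-33 - 89\right) T{\left(-5 \right)} = -8011 + \left(-33 - 89\right) 0 = -8011 - 0 = -8011 + 0 = -8011$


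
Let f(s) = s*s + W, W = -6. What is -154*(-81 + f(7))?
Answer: 5852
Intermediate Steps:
f(s) = -6 + s² (f(s) = s*s - 6 = s² - 6 = -6 + s²)
-154*(-81 + f(7)) = -154*(-81 + (-6 + 7²)) = -154*(-81 + (-6 + 49)) = -154*(-81 + 43) = -154*(-38) = 5852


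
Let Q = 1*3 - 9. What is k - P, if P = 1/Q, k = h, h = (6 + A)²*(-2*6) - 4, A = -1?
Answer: -1823/6 ≈ -303.83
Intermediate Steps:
h = -304 (h = (6 - 1)²*(-2*6) - 4 = 5²*(-12) - 4 = 25*(-12) - 4 = -300 - 4 = -304)
k = -304
Q = -6 (Q = 3 - 9 = -6)
P = -⅙ (P = 1/(-6) = -⅙ ≈ -0.16667)
k - P = -304 - 1*(-⅙) = -304 + ⅙ = -1823/6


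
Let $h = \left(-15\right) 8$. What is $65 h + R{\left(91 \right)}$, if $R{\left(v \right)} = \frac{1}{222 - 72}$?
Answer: $- \frac{1169999}{150} \approx -7800.0$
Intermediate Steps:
$R{\left(v \right)} = \frac{1}{150}$
$h = -120$
$65 h + R{\left(91 \right)} = 65 \left(-120\right) + \frac{1}{150} = -7800 + \frac{1}{150} = - \frac{1169999}{150}$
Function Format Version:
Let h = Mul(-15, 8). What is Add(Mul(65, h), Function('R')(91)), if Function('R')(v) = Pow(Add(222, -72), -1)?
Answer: Rational(-1169999, 150) ≈ -7800.0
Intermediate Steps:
Function('R')(v) = Rational(1, 150) (Function('R')(v) = Pow(150, -1) = Rational(1, 150))
h = -120
Add(Mul(65, h), Function('R')(91)) = Add(Mul(65, -120), Rational(1, 150)) = Add(-7800, Rational(1, 150)) = Rational(-1169999, 150)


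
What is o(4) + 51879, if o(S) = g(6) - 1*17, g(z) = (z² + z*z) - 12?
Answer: 51922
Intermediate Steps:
g(z) = -12 + 2*z² (g(z) = (z² + z²) - 12 = 2*z² - 12 = -12 + 2*z²)
o(S) = 43 (o(S) = (-12 + 2*6²) - 1*17 = (-12 + 2*36) - 17 = (-12 + 72) - 17 = 60 - 17 = 43)
o(4) + 51879 = 43 + 51879 = 51922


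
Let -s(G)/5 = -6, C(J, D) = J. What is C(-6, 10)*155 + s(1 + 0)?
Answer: -900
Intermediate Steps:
s(G) = 30 (s(G) = -5*(-6) = 30)
C(-6, 10)*155 + s(1 + 0) = -6*155 + 30 = -930 + 30 = -900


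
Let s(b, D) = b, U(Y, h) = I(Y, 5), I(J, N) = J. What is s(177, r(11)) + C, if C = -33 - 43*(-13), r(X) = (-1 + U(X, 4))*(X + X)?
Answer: 703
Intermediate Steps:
U(Y, h) = Y
r(X) = 2*X*(-1 + X) (r(X) = (-1 + X)*(X + X) = (-1 + X)*(2*X) = 2*X*(-1 + X))
C = 526 (C = -33 + 559 = 526)
s(177, r(11)) + C = 177 + 526 = 703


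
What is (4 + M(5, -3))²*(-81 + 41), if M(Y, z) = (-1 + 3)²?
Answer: -2560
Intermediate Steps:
M(Y, z) = 4 (M(Y, z) = 2² = 4)
(4 + M(5, -3))²*(-81 + 41) = (4 + 4)²*(-81 + 41) = 8²*(-40) = 64*(-40) = -2560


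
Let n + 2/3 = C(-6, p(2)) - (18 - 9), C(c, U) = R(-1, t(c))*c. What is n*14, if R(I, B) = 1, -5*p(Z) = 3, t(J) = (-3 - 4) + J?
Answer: -658/3 ≈ -219.33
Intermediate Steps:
t(J) = -7 + J
p(Z) = -3/5 (p(Z) = -1/5*3 = -3/5)
C(c, U) = c (C(c, U) = 1*c = c)
n = -47/3 (n = -2/3 + (-6 - (18 - 9)) = -2/3 + (-6 - 1*9) = -2/3 + (-6 - 9) = -2/3 - 15 = -47/3 ≈ -15.667)
n*14 = -47/3*14 = -658/3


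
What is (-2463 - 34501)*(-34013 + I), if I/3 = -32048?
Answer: 4811123348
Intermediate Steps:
I = -96144 (I = 3*(-32048) = -96144)
(-2463 - 34501)*(-34013 + I) = (-2463 - 34501)*(-34013 - 96144) = -36964*(-130157) = 4811123348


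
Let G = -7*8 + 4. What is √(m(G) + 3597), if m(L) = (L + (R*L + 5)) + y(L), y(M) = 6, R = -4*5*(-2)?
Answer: 6*√41 ≈ 38.419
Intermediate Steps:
R = 40 (R = -20*(-2) = 40)
G = -52 (G = -56 + 4 = -52)
m(L) = 11 + 41*L (m(L) = (L + (40*L + 5)) + 6 = (L + (5 + 40*L)) + 6 = (5 + 41*L) + 6 = 11 + 41*L)
√(m(G) + 3597) = √((11 + 41*(-52)) + 3597) = √((11 - 2132) + 3597) = √(-2121 + 3597) = √1476 = 6*√41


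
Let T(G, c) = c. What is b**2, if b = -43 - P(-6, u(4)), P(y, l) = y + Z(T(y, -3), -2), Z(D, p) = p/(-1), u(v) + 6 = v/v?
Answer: 1521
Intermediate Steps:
u(v) = -5 (u(v) = -6 + v/v = -6 + 1 = -5)
Z(D, p) = -p (Z(D, p) = p*(-1) = -p)
P(y, l) = 2 + y (P(y, l) = y - 1*(-2) = y + 2 = 2 + y)
b = -39 (b = -43 - (2 - 6) = -43 - 1*(-4) = -43 + 4 = -39)
b**2 = (-39)**2 = 1521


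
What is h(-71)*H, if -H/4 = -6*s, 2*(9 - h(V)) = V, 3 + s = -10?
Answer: -13884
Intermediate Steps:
s = -13 (s = -3 - 10 = -13)
h(V) = 9 - V/2
H = -312 (H = -(-24)*(-13) = -4*78 = -312)
h(-71)*H = (9 - 1/2*(-71))*(-312) = (9 + 71/2)*(-312) = (89/2)*(-312) = -13884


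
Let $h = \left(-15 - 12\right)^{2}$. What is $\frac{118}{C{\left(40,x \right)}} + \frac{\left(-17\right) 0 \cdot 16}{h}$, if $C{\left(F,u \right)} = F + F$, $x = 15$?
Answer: $\frac{59}{40} \approx 1.475$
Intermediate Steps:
$h = 729$ ($h = \left(-15 - 12\right)^{2} = \left(-27\right)^{2} = 729$)
$C{\left(F,u \right)} = 2 F$
$\frac{118}{C{\left(40,x \right)}} + \frac{\left(-17\right) 0 \cdot 16}{h} = \frac{118}{2 \cdot 40} + \frac{\left(-17\right) 0 \cdot 16}{729} = \frac{118}{80} + 0 \cdot 16 \cdot \frac{1}{729} = 118 \cdot \frac{1}{80} + 0 \cdot \frac{1}{729} = \frac{59}{40} + 0 = \frac{59}{40}$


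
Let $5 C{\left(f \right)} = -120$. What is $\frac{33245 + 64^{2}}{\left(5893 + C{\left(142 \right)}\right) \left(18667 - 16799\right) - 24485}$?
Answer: $\frac{461}{135047} \approx 0.0034136$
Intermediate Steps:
$C{\left(f \right)} = -24$ ($C{\left(f \right)} = \frac{1}{5} \left(-120\right) = -24$)
$\frac{33245 + 64^{2}}{\left(5893 + C{\left(142 \right)}\right) \left(18667 - 16799\right) - 24485} = \frac{33245 + 64^{2}}{\left(5893 - 24\right) \left(18667 - 16799\right) - 24485} = \frac{33245 + 4096}{5869 \cdot 1868 - 24485} = \frac{37341}{10963292 - 24485} = \frac{37341}{10938807} = 37341 \cdot \frac{1}{10938807} = \frac{461}{135047}$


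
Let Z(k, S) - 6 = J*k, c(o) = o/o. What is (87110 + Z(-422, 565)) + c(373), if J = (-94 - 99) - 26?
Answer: 179535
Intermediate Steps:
c(o) = 1
J = -219 (J = -193 - 26 = -219)
Z(k, S) = 6 - 219*k
(87110 + Z(-422, 565)) + c(373) = (87110 + (6 - 219*(-422))) + 1 = (87110 + (6 + 92418)) + 1 = (87110 + 92424) + 1 = 179534 + 1 = 179535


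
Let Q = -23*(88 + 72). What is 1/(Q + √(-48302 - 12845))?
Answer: -3680/13603547 - I*√61147/13603547 ≈ -0.00027052 - 1.8178e-5*I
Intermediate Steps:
Q = -3680 (Q = -23*160 = -3680)
1/(Q + √(-48302 - 12845)) = 1/(-3680 + √(-48302 - 12845)) = 1/(-3680 + √(-61147)) = 1/(-3680 + I*√61147)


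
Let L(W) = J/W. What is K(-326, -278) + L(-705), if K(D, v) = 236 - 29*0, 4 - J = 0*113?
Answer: 166376/705 ≈ 235.99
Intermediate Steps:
J = 4 (J = 4 - 0*113 = 4 - 1*0 = 4 + 0 = 4)
K(D, v) = 236 (K(D, v) = 236 - 1*0 = 236 + 0 = 236)
L(W) = 4/W
K(-326, -278) + L(-705) = 236 + 4/(-705) = 236 + 4*(-1/705) = 236 - 4/705 = 166376/705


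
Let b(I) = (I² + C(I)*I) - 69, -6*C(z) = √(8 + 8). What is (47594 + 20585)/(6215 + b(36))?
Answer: 68179/7418 ≈ 9.1910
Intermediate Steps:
C(z) = -⅔ (C(z) = -√(8 + 8)/6 = -√16/6 = -⅙*4 = -⅔)
b(I) = -69 + I² - 2*I/3 (b(I) = (I² - 2*I/3) - 69 = -69 + I² - 2*I/3)
(47594 + 20585)/(6215 + b(36)) = (47594 + 20585)/(6215 + (-69 + 36² - ⅔*36)) = 68179/(6215 + (-69 + 1296 - 24)) = 68179/(6215 + 1203) = 68179/7418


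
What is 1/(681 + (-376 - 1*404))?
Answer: -1/99 ≈ -0.010101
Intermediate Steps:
1/(681 + (-376 - 1*404)) = 1/(681 + (-376 - 404)) = 1/(681 - 780) = 1/(-99) = -1/99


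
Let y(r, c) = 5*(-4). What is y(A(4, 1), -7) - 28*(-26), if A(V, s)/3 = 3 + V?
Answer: 708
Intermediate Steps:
A(V, s) = 9 + 3*V (A(V, s) = 3*(3 + V) = 9 + 3*V)
y(r, c) = -20
y(A(4, 1), -7) - 28*(-26) = -20 - 28*(-26) = -20 + 728 = 708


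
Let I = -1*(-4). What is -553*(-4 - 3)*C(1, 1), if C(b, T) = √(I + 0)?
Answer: 7742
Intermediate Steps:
I = 4
C(b, T) = 2 (C(b, T) = √(4 + 0) = √4 = 2)
-553*(-4 - 3)*C(1, 1) = -553*(-4 - 3)*2 = -(-3871)*2 = -553*(-14) = 7742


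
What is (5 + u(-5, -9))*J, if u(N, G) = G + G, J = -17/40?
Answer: 221/40 ≈ 5.5250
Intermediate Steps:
J = -17/40 (J = -17*1/40 = -17/40 ≈ -0.42500)
u(N, G) = 2*G
(5 + u(-5, -9))*J = (5 + 2*(-9))*(-17/40) = (5 - 18)*(-17/40) = -13*(-17/40) = 221/40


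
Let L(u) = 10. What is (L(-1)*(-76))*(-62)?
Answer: 47120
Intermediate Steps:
(L(-1)*(-76))*(-62) = (10*(-76))*(-62) = -760*(-62) = 47120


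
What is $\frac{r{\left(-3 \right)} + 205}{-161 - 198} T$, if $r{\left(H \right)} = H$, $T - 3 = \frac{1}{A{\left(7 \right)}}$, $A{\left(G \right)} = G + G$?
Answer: $- \frac{4343}{2513} \approx -1.7282$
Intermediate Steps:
$A{\left(G \right)} = 2 G$
$T = \frac{43}{14}$ ($T = 3 + \frac{1}{2 \cdot 7} = 3 + \frac{1}{14} = \frac{43}{14} \approx 3.0714$)
$\frac{r{\left(-3 \right)} + 205}{-161 - 198} T = \frac{-3 + 205}{-161 - 198} \cdot \frac{43}{14} = \frac{202}{-359} \cdot \frac{43}{14} = 202 \left(- \frac{1}{359}\right) \frac{43}{14} = \left(- \frac{202}{359}\right) \frac{43}{14} = - \frac{4343}{2513}$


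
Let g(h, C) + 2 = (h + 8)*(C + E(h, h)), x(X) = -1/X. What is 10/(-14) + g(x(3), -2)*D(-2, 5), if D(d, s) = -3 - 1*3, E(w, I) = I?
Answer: 2491/21 ≈ 118.62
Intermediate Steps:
g(h, C) = -2 + (8 + h)*(C + h) (g(h, C) = -2 + (h + 8)*(C + h) = -2 + (8 + h)*(C + h))
D(d, s) = -6 (D(d, s) = -3 - 3 = -6)
10/(-14) + g(x(3), -2)*D(-2, 5) = 10/(-14) + (-2 + (-1/3)**2 + 8*(-2) + 8*(-1/3) - (-2)/3)*(-6) = 10*(-1/14) + (-2 + (-1*1/3)**2 - 16 + 8*(-1*1/3) - (-2)/3)*(-6) = -5/7 + (-2 + (-1/3)**2 - 16 + 8*(-1/3) - 2*(-1/3))*(-6) = -5/7 + (-2 + 1/9 - 16 - 8/3 + 2/3)*(-6) = -5/7 - 179/9*(-6) = -5/7 + 358/3 = 2491/21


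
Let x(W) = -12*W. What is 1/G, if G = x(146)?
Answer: -1/1752 ≈ -0.00057078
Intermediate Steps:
G = -1752 (G = -12*146 = -1752)
1/G = 1/(-1752) = -1/1752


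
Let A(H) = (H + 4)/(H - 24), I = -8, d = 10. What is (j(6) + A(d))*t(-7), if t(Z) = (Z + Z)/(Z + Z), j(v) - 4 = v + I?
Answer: 1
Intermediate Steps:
j(v) = -4 + v (j(v) = 4 + (v - 8) = 4 + (-8 + v) = -4 + v)
A(H) = (4 + H)/(-24 + H)
t(Z) = 1 (t(Z) = (2*Z)/((2*Z)) = (2*Z)*(1/(2*Z)) = 1)
(j(6) + A(d))*t(-7) = ((-4 + 6) + (4 + 10)/(-24 + 10))*1 = (2 + 14/(-14))*1 = (2 - 1/14*14)*1 = (2 - 1)*1 = 1*1 = 1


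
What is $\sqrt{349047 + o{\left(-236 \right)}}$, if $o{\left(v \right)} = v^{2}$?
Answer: $\sqrt{404743} \approx 636.19$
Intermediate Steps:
$\sqrt{349047 + o{\left(-236 \right)}} = \sqrt{349047 + \left(-236\right)^{2}} = \sqrt{349047 + 55696} = \sqrt{404743}$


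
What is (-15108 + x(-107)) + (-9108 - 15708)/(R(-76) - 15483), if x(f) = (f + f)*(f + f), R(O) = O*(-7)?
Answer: 458841104/14951 ≈ 30690.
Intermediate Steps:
R(O) = -7*O
x(f) = 4*f² (x(f) = (2*f)*(2*f) = 4*f²)
(-15108 + x(-107)) + (-9108 - 15708)/(R(-76) - 15483) = (-15108 + 4*(-107)²) + (-9108 - 15708)/(-7*(-76) - 15483) = (-15108 + 4*11449) - 24816/(532 - 15483) = (-15108 + 45796) - 24816/(-14951) = 30688 - 24816*(-1/14951) = 30688 + 24816/14951 = 458841104/14951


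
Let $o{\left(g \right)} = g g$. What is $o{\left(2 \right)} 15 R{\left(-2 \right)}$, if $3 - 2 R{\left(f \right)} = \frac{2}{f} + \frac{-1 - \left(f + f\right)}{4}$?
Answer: $\frac{195}{2} \approx 97.5$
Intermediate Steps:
$R{\left(f \right)} = \frac{13}{8} - \frac{1}{f} + \frac{f}{4}$ ($R{\left(f \right)} = \frac{3}{2} - \frac{\frac{2}{f} + \frac{-1 - \left(f + f\right)}{4}}{2} = \frac{3}{2} - \frac{\frac{2}{f} + \left(-1 - 2 f\right) \frac{1}{4}}{2} = \frac{3}{2} - \frac{\frac{2}{f} - \left(\frac{1}{4} + \frac{f}{2}\right)}{2} = \frac{3}{2} - \frac{- \frac{1}{4} + \frac{2}{f} - \frac{f}{2}}{2} = \frac{3}{2} + \left(\frac{1}{8} - \frac{1}{f} + \frac{f}{4}\right) = \frac{13}{8} - \frac{1}{f} + \frac{f}{4}$)
$o{\left(g \right)} = g^{2}$
$o{\left(2 \right)} 15 R{\left(-2 \right)} = 2^{2} \cdot 15 \left(\frac{13}{8} - \frac{1}{-2} + \frac{1}{4} \left(-2\right)\right) = 4 \cdot 15 \left(\frac{13}{8} - - \frac{1}{2} - \frac{1}{2}\right) = 60 \left(\frac{13}{8} + \frac{1}{2} - \frac{1}{2}\right) = 60 \cdot \frac{13}{8} = \frac{195}{2}$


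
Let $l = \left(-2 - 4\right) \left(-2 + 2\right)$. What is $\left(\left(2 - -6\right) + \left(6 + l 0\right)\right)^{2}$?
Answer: $196$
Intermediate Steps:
$l = 0$ ($l = \left(-6\right) 0 = 0$)
$\left(\left(2 - -6\right) + \left(6 + l 0\right)\right)^{2} = \left(\left(2 - -6\right) + \left(6 + 0 \cdot 0\right)\right)^{2} = \left(\left(2 + 6\right) + \left(6 + 0\right)\right)^{2} = \left(8 + 6\right)^{2} = 14^{2} = 196$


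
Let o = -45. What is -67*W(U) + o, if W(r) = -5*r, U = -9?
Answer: -3060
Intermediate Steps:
-67*W(U) + o = -(-335)*(-9) - 45 = -67*45 - 45 = -3015 - 45 = -3060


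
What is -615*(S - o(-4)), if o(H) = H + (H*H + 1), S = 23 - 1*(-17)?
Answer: -16605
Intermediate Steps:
S = 40 (S = 23 + 17 = 40)
o(H) = 1 + H + H² (o(H) = H + (H² + 1) = H + (1 + H²) = 1 + H + H²)
-615*(S - o(-4)) = -615*(40 - (1 - 4 + (-4)²)) = -615*(40 - (1 - 4 + 16)) = -615*(40 - 1*13) = -615*(40 - 13) = -615*27 = -16605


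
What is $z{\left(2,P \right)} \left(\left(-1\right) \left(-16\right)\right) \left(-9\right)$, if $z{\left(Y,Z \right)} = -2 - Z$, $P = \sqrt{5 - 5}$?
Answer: $288$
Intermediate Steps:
$P = 0$ ($P = \sqrt{0} = 0$)
$z{\left(2,P \right)} \left(\left(-1\right) \left(-16\right)\right) \left(-9\right) = \left(-2 - 0\right) \left(\left(-1\right) \left(-16\right)\right) \left(-9\right) = \left(-2 + 0\right) 16 \left(-9\right) = \left(-2\right) 16 \left(-9\right) = \left(-32\right) \left(-9\right) = 288$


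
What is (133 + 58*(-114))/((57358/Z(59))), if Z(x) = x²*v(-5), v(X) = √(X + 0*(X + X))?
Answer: -22553399*I*√5/57358 ≈ -879.23*I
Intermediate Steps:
v(X) = √X (v(X) = √(X + 0*(2*X)) = √(X + 0) = √X)
Z(x) = I*√5*x² (Z(x) = x²*√(-5) = x²*(I*√5) = I*√5*x²)
(133 + 58*(-114))/((57358/Z(59))) = (133 + 58*(-114))/((57358/((I*√5*59²)))) = (133 - 6612)/((57358/((I*√5*3481)))) = -6479*3481*I*√5/57358 = -22553399*I*√5/57358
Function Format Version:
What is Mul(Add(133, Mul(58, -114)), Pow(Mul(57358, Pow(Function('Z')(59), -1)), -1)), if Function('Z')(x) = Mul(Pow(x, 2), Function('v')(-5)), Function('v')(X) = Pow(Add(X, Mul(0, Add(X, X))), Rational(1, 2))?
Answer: Mul(Rational(-22553399, 57358), I, Pow(5, Rational(1, 2))) ≈ Mul(-879.23, I)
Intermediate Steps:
Function('v')(X) = Pow(X, Rational(1, 2)) (Function('v')(X) = Pow(Add(X, Mul(0, Mul(2, X))), Rational(1, 2)) = Pow(Add(X, 0), Rational(1, 2)) = Pow(X, Rational(1, 2)))
Function('Z')(x) = Mul(I, Pow(5, Rational(1, 2)), Pow(x, 2)) (Function('Z')(x) = Mul(Pow(x, 2), Pow(-5, Rational(1, 2))) = Mul(Pow(x, 2), Mul(I, Pow(5, Rational(1, 2)))) = Mul(I, Pow(5, Rational(1, 2)), Pow(x, 2)))
Mul(Add(133, Mul(58, -114)), Pow(Mul(57358, Pow(Function('Z')(59), -1)), -1)) = Mul(Add(133, Mul(58, -114)), Pow(Mul(57358, Pow(Mul(I, Pow(5, Rational(1, 2)), Pow(59, 2)), -1)), -1)) = Mul(Add(133, -6612), Pow(Mul(57358, Pow(Mul(I, Pow(5, Rational(1, 2)), 3481), -1)), -1)) = Mul(-6479, Pow(Mul(57358, Pow(Mul(3481, I, Pow(5, Rational(1, 2))), -1)), -1)) = Mul(-6479, Pow(Mul(57358, Mul(Rational(-1, 17405), I, Pow(5, Rational(1, 2)))), -1)) = Mul(-6479, Pow(Mul(Rational(-57358, 17405), I, Pow(5, Rational(1, 2))), -1)) = Mul(-6479, Mul(Rational(3481, 57358), I, Pow(5, Rational(1, 2)))) = Mul(Rational(-22553399, 57358), I, Pow(5, Rational(1, 2)))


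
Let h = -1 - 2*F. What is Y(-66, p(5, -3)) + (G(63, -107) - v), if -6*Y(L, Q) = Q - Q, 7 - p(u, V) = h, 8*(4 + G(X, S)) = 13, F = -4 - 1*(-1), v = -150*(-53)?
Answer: -63619/8 ≈ -7952.4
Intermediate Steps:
v = 7950
F = -3 (F = -4 + 1 = -3)
G(X, S) = -19/8 (G(X, S) = -4 + (⅛)*13 = -4 + 13/8 = -19/8)
h = 5 (h = -1 - 2*(-3) = -1 + 6 = 5)
p(u, V) = 2 (p(u, V) = 7 - 1*5 = 7 - 5 = 2)
Y(L, Q) = 0 (Y(L, Q) = -(Q - Q)/6 = -⅙*0 = 0)
Y(-66, p(5, -3)) + (G(63, -107) - v) = 0 + (-19/8 - 1*7950) = 0 + (-19/8 - 7950) = 0 - 63619/8 = -63619/8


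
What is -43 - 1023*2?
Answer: -2089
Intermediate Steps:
-43 - 1023*2 = -43 - 11*186 = -43 - 2046 = -2089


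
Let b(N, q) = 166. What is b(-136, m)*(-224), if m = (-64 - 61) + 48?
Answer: -37184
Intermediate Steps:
m = -77 (m = -125 + 48 = -77)
b(-136, m)*(-224) = 166*(-224) = -37184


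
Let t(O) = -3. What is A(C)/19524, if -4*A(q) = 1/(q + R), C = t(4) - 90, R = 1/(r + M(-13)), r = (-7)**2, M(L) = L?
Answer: 3/21782276 ≈ 1.3773e-7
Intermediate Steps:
r = 49
R = 1/36 (R = 1/(49 - 13) = 1/36 ≈ 0.027778)
C = -93 (C = -3 - 90 = -93)
A(q) = -1/(4*(1/36 + q)) (A(q) = -1/(4*(q + 1/36)) = -1/(4*(1/36 + q)))
A(C)/19524 = -9/(1 + 36*(-93))/19524 = -9/(1 - 3348)*(1/19524) = -9/(-3347)*(1/19524) = -9*(-1/3347)*(1/19524) = (9/3347)*(1/19524) = 3/21782276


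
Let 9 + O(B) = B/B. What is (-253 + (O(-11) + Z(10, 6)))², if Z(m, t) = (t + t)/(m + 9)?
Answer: 24472809/361 ≈ 67792.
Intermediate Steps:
Z(m, t) = 2*t/(9 + m) (Z(m, t) = (2*t)/(9 + m) = 2*t/(9 + m))
O(B) = -8 (O(B) = -9 + B/B = -9 + 1 = -8)
(-253 + (O(-11) + Z(10, 6)))² = (-253 + (-8 + 2*6/(9 + 10)))² = (-253 + (-8 + 2*6/19))² = (-253 + (-8 + 2*6*(1/19)))² = (-253 + (-8 + 12/19))² = (-253 - 140/19)² = (-4947/19)² = 24472809/361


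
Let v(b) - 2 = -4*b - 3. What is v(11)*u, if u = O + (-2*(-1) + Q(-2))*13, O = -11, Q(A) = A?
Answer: 495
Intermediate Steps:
v(b) = -1 - 4*b (v(b) = 2 + (-4*b - 3) = 2 + (-3 - 4*b) = -1 - 4*b)
u = -11 (u = -11 + (-2*(-1) - 2)*13 = -11 + (2 - 2)*13 = -11 + 0*13 = -11 + 0 = -11)
v(11)*u = (-1 - 4*11)*(-11) = (-1 - 44)*(-11) = -45*(-11) = 495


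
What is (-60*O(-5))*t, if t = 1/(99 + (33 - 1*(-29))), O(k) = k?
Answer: 300/161 ≈ 1.8634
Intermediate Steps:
t = 1/161 (t = 1/(99 + (33 + 29)) = 1/(99 + 62) = 1/161 ≈ 0.0062112)
(-60*O(-5))*t = -60*(-5)*(1/161) = 300*(1/161) = 300/161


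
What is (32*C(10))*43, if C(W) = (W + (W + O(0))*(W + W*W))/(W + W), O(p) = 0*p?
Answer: 76368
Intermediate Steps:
O(p) = 0
C(W) = (W + W*(W + W**2))/(2*W) (C(W) = (W + (W + 0)*(W + W*W))/(W + W) = (W + W*(W + W**2))/((2*W)) = (W + W*(W + W**2))*(1/(2*W)) = (W + W*(W + W**2))/(2*W))
(32*C(10))*43 = (32*(1/2 + (1/2)*10 + (1/2)*10**2))*43 = (32*(1/2 + 5 + (1/2)*100))*43 = (32*(1/2 + 5 + 50))*43 = (32*(111/2))*43 = 1776*43 = 76368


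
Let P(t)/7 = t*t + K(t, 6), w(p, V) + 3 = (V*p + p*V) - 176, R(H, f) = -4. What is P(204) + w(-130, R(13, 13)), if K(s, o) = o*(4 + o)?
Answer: 292593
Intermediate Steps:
w(p, V) = -179 + 2*V*p (w(p, V) = -3 + ((V*p + p*V) - 176) = -3 + ((V*p + V*p) - 176) = -3 + (2*V*p - 176) = -3 + (-176 + 2*V*p) = -179 + 2*V*p)
P(t) = 420 + 7*t**2 (P(t) = 7*(t*t + 6*(4 + 6)) = 7*(t**2 + 6*10) = 7*(t**2 + 60) = 7*(60 + t**2) = 420 + 7*t**2)
P(204) + w(-130, R(13, 13)) = (420 + 7*204**2) + (-179 + 2*(-4)*(-130)) = (420 + 7*41616) + (-179 + 1040) = (420 + 291312) + 861 = 291732 + 861 = 292593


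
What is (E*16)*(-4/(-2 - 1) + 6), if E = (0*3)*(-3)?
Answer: 0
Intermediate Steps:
E = 0 (E = 0*(-3) = 0)
(E*16)*(-4/(-2 - 1) + 6) = (0*16)*(-4/(-2 - 1) + 6) = 0*(-4/(-3) + 6) = 0*(-⅓*(-4) + 6) = 0*(4/3 + 6) = 0*(22/3) = 0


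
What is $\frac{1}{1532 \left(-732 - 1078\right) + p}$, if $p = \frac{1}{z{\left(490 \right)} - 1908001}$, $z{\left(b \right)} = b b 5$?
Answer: $- \frac{707501}{1961843672921} \approx -3.6063 \cdot 10^{-7}$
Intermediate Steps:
$z{\left(b \right)} = 5 b^{2}$ ($z{\left(b \right)} = b^{2} \cdot 5 = 5 b^{2}$)
$p = - \frac{1}{707501}$ ($p = \frac{1}{5 \cdot 490^{2} - 1908001} = \frac{1}{5 \cdot 240100 - 1908001} = \frac{1}{1200500 - 1908001} = \frac{1}{-707501} = - \frac{1}{707501} \approx -1.4134 \cdot 10^{-6}$)
$\frac{1}{1532 \left(-732 - 1078\right) + p} = \frac{1}{1532 \left(-732 - 1078\right) - \frac{1}{707501}} = \frac{1}{1532 \left(-1810\right) - \frac{1}{707501}} = \frac{1}{-2772920 - \frac{1}{707501}} = \frac{1}{- \frac{1961843672921}{707501}} = - \frac{707501}{1961843672921}$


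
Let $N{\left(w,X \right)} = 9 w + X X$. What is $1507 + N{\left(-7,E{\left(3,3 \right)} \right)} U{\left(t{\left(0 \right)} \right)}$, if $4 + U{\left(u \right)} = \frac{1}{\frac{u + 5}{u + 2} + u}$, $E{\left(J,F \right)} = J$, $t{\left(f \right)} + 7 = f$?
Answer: $\frac{19043}{11} \approx 1731.2$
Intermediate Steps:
$t{\left(f \right)} = -7 + f$
$N{\left(w,X \right)} = X^{2} + 9 w$ ($N{\left(w,X \right)} = 9 w + X^{2} = X^{2} + 9 w$)
$U{\left(u \right)} = -4 + \frac{1}{u + \frac{5 + u}{2 + u}}$ ($U{\left(u \right)} = -4 + \frac{1}{\frac{u + 5}{u + 2} + u} = -4 + \frac{1}{\frac{5 + u}{2 + u} + u} = -4 + \frac{1}{u + \frac{5 + u}{2 + u}}$)
$1507 + N{\left(-7,E{\left(3,3 \right)} \right)} U{\left(t{\left(0 \right)} \right)} = 1507 + \left(3^{2} + 9 \left(-7\right)\right) \frac{-18 - 11 \left(-7 + 0\right) - 4 \left(-7 + 0\right)^{2}}{5 + \left(-7 + 0\right)^{2} + 3 \left(-7 + 0\right)} = 1507 + \left(9 - 63\right) \frac{-18 - -77 - 4 \left(-7\right)^{2}}{5 + \left(-7\right)^{2} + 3 \left(-7\right)} = 1507 - 54 \frac{-18 + 77 - 196}{5 + 49 - 21} = 1507 - 54 \frac{-18 + 77 - 196}{33} = 1507 - 54 \cdot \frac{1}{33} \left(-137\right) = 1507 - - \frac{2466}{11} = 1507 + \frac{2466}{11} = \frac{19043}{11}$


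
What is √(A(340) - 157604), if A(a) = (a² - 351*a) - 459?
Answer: I*√161803 ≈ 402.25*I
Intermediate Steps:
A(a) = -459 + a² - 351*a
√(A(340) - 157604) = √((-459 + 340² - 351*340) - 157604) = √((-459 + 115600 - 119340) - 157604) = √(-4199 - 157604) = √(-161803) = I*√161803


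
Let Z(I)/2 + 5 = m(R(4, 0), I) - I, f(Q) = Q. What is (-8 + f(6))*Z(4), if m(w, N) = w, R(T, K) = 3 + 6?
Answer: 0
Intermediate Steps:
R(T, K) = 9
Z(I) = 8 - 2*I (Z(I) = -10 + 2*(9 - I) = -10 + (18 - 2*I) = 8 - 2*I)
(-8 + f(6))*Z(4) = (-8 + 6)*(8 - 2*4) = -2*(8 - 8) = -2*0 = 0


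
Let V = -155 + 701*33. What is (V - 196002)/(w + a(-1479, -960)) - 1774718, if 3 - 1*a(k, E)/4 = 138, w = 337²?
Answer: -200594773846/113029 ≈ -1.7747e+6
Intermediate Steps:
w = 113569
a(k, E) = -540 (a(k, E) = 12 - 4*138 = 12 - 552 = -540)
V = 22978 (V = -155 + 23133 = 22978)
(V - 196002)/(w + a(-1479, -960)) - 1774718 = (22978 - 196002)/(113569 - 540) - 1774718 = -173024/113029 - 1774718 = -200594773846/113029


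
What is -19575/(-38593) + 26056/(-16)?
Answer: -125658251/77186 ≈ -1628.0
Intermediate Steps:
-19575/(-38593) + 26056/(-16) = -19575*(-1/38593) + 26056*(-1/16) = 19575/38593 - 3257/2 = -125658251/77186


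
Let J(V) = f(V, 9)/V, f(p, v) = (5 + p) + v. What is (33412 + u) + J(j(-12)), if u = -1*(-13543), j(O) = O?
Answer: 281729/6 ≈ 46955.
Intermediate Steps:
f(p, v) = 5 + p + v
J(V) = (14 + V)/V (J(V) = (5 + V + 9)/V = (14 + V)/V)
u = 13543
(33412 + u) + J(j(-12)) = (33412 + 13543) + (14 - 12)/(-12) = 46955 - 1/12*2 = 46955 - ⅙ = 281729/6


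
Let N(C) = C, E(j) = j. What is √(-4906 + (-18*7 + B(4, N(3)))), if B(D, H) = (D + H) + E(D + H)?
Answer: I*√5018 ≈ 70.838*I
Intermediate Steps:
B(D, H) = 2*D + 2*H (B(D, H) = (D + H) + (D + H) = 2*D + 2*H)
√(-4906 + (-18*7 + B(4, N(3)))) = √(-4906 + (-18*7 + (2*4 + 2*3))) = √(-4906 + (-126 + (8 + 6))) = √(-4906 + (-126 + 14)) = √(-4906 - 112) = √(-5018) = I*√5018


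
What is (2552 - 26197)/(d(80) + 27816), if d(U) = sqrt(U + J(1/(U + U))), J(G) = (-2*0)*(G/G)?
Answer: -82213665/96716222 + 23645*sqrt(5)/193432444 ≈ -0.84978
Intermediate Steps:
J(G) = 0 (J(G) = 0*1 = 0)
d(U) = sqrt(U) (d(U) = sqrt(U + 0) = sqrt(U))
(2552 - 26197)/(d(80) + 27816) = (2552 - 26197)/(sqrt(80) + 27816) = -23645/(4*sqrt(5) + 27816) = -23645/(27816 + 4*sqrt(5))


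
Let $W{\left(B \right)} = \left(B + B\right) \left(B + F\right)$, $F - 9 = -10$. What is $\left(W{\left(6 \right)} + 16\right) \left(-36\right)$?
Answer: $-2736$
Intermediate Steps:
$F = -1$ ($F = 9 - 10 = -1$)
$W{\left(B \right)} = 2 B \left(-1 + B\right)$ ($W{\left(B \right)} = \left(B + B\right) \left(B - 1\right) = 2 B \left(-1 + B\right)$)
$\left(W{\left(6 \right)} + 16\right) \left(-36\right) = \left(2 \cdot 6 \left(-1 + 6\right) + 16\right) \left(-36\right) = \left(2 \cdot 6 \cdot 5 + 16\right) \left(-36\right) = \left(60 + 16\right) \left(-36\right) = 76 \left(-36\right) = -2736$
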